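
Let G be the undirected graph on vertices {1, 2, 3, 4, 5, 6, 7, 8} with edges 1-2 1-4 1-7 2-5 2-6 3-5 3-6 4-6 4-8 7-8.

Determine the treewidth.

A width-2 tree decomposition is:
Bags: B1 = {1, 7, 8}  B2 = {1, 4, 8}  B3 = {1, 2, 4}  B4 = {2, 4, 6}  B5 = {2, 5, 6}  B6 = {3, 5, 6}
Tree: B1–B2, B2–B3, B3–B4, B4–B5, B5–B6
Each bag holds 3 vertices, so the decomposition has width 2, which upper-bounds the treewidth. For the lower bound, G contains the cycle 7–8–4–1–7, so G is not a forest; only forests have treewidth ≤ 1, hence tw(G) ≥ 2. Therefore the treewidth is 2.

2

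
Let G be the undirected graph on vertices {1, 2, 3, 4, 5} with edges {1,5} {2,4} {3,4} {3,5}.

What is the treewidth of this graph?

A width-1 tree decomposition is:
Bags: B1 = {3, 5}  B2 = {1, 5}  B3 = {3, 4}  B4 = {2, 4}
Tree: B1–B2, B1–B3, B3–B4
The largest bag has 2 vertices, giving width 1; this decomposition certifies tw(G) ≤ 1. Any graph with an edge has treewidth ≥ 1, and G has the edge 3–5. Combining the bounds, tw(G) = 1.

1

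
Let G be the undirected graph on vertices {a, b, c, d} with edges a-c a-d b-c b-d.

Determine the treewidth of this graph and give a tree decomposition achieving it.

Treewidth 2.
One optimal decomposition is:
Bags: B1 = {a, c, d}  B2 = {b, c, d}
Tree: B1–B2

Every bag has size at most 3, so the width is 3 − 1 = 2 and tw(G) ≤ 2. Since d–a–c–b–d is a cycle in G, G is not acyclic. Forests are exactly the graphs of treewidth ≤ 1, so tw(G) ≥ 2. Combining the bounds, tw(G) = 2.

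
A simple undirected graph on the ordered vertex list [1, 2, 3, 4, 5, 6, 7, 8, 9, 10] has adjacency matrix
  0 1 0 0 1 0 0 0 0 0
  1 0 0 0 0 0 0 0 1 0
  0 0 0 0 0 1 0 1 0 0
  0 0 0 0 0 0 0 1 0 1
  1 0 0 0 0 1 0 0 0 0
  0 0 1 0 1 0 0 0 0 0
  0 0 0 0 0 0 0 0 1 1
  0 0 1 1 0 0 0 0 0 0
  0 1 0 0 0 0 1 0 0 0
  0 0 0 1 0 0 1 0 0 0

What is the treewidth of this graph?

A width-2 tree decomposition is:
Bags: B1 = {3, 5, 6}  B2 = {1, 3, 5}  B3 = {1, 2, 3}  B4 = {2, 3, 9}  B5 = {3, 7, 9}  B6 = {3, 7, 10}  B7 = {3, 4, 10}  B8 = {3, 4, 8}
Tree: B1–B2, B2–B3, B3–B4, B4–B5, B5–B6, B6–B7, B7–B8
Each bag holds 3 vertices, so the decomposition has width 2, which upper-bounds the treewidth. Since 3–6–5–1–2–9–7–10–4–8–3 is a cycle in G, G is not acyclic. Forests are exactly the graphs of treewidth ≤ 1, so tw(G) ≥ 2. The upper and lower bounds meet at 2, so that is the treewidth.

2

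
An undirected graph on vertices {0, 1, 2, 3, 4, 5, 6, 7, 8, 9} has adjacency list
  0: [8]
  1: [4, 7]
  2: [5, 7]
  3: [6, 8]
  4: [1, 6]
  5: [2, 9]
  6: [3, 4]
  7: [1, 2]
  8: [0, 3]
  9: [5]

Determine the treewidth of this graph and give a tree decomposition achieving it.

Every bag has size at most 2, so the width is 2 − 1 = 1 and tw(G) ≤ 1. Any graph with an edge has treewidth ≥ 1, and G has the edge 9–5. The upper and lower bounds meet at 1, so that is the treewidth.

Treewidth 1.
Bags: B1 = {5, 9}  B2 = {2, 5}  B3 = {2, 7}  B4 = {1, 7}  B5 = {1, 4}  B6 = {4, 6}  B7 = {3, 6}  B8 = {3, 8}  B9 = {0, 8}
Tree: B1–B2, B2–B3, B3–B4, B4–B5, B5–B6, B6–B7, B7–B8, B8–B9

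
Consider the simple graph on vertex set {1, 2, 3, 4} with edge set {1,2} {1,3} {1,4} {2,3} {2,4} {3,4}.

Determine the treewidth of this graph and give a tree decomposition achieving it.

With just one bag of size 4, the width is 4 − 1 = 3, so tw(G) ≤ 3. For the lower bound, the 4 vertices {1, 2, 3, 4} are pairwise adjacent, and any tree decomposition puts a clique entirely inside one bag — forcing width ≥ 3. Combining the bounds, tw(G) = 3.

Treewidth 3.
One optimal decomposition is:
Bags: B1 = {1, 2, 3, 4}
Tree: (single bag)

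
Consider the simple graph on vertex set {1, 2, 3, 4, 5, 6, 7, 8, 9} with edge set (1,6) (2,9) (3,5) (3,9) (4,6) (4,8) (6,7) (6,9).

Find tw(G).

A width-1 tree decomposition is:
Bags: B1 = {3, 9}  B2 = {3, 5}  B3 = {6, 9}  B4 = {4, 6}  B5 = {4, 8}  B6 = {2, 9}  B7 = {1, 6}  B8 = {6, 7}
Tree: B1–B2, B1–B3, B3–B4, B4–B5, B1–B6, B3–B7, B7–B8
Every bag has size at most 2, so the width is 2 − 1 = 1 and tw(G) ≤ 1. Since G has at least one edge (e.g. 3–9), it is not an edgeless graph, so tw(G) ≥ 1. Hence tw(G) = 1 exactly.

1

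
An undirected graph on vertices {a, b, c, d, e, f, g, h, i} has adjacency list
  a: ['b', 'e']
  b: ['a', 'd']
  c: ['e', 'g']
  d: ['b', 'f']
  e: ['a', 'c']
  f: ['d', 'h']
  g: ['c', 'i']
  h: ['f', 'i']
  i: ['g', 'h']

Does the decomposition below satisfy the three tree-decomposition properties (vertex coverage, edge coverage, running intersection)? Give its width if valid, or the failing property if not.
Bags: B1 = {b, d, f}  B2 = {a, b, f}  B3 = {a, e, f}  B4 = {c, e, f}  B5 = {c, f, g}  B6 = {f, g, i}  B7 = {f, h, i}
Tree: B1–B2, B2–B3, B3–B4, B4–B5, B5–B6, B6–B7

Yes; width 2.

Every vertex of G appears in some bag (union = {a, b, c, d, e, f, g, h, i}); every edge is covered by a bag; and for each vertex v the set of bags containing v is connected in the bag tree. The decomposition is therefore valid. The largest bag has 3 vertices, so the width is 2.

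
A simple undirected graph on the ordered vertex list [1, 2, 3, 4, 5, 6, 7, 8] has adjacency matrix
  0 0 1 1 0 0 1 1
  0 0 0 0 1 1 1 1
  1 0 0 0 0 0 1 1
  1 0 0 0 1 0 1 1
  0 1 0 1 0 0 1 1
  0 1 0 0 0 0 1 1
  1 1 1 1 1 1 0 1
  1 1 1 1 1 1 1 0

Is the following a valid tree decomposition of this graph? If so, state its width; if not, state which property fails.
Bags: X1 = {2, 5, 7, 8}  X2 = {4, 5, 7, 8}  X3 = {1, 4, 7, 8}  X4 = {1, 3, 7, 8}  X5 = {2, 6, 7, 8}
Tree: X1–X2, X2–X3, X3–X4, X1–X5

Yes; width 3.

Every vertex of G appears in some bag (union = {1, 2, 3, 4, 5, 6, 7, 8}); every edge is covered by a bag; and for each vertex v the set of bags containing v is connected in the bag tree. The decomposition is therefore valid. The largest bag has 4 vertices, so the width is 3.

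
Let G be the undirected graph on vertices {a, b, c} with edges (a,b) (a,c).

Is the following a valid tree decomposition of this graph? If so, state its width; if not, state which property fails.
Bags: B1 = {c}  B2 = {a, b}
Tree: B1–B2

No — edge (a,c) lies in no bag.

A tree decomposition must satisfy three properties: every vertex lies in some bag; for every edge, both endpoints lie together in some bag; and for every vertex, the bags containing it form a connected subtree. Here edge (a,c) lies in no bag, so the decomposition is invalid.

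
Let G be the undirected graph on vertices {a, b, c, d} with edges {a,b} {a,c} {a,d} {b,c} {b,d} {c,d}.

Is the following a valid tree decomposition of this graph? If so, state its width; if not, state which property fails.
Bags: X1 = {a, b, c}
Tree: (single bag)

A tree decomposition must satisfy three properties: every vertex lies in some bag; for every edge, both endpoints lie together in some bag; and for every vertex, the bags containing it form a connected subtree. Here vertex d appears in no bag, so the decomposition is invalid.

No — vertex d appears in no bag.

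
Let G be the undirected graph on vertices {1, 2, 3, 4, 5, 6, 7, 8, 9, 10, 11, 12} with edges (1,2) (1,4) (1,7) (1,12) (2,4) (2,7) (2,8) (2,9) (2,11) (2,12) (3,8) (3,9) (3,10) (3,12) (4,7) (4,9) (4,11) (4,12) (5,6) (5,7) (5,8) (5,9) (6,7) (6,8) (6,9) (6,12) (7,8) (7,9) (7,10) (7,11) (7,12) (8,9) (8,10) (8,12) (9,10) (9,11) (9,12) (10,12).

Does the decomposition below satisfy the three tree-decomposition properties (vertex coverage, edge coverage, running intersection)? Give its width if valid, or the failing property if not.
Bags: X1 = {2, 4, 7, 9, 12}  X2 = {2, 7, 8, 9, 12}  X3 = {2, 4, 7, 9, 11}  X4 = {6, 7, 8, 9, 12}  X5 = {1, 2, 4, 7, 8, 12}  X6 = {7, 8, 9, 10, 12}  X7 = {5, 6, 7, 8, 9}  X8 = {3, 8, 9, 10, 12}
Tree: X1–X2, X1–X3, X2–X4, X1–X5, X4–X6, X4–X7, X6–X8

A tree decomposition must satisfy three properties: every vertex lies in some bag; for every edge, both endpoints lie together in some bag; and for every vertex, the bags containing it form a connected subtree. Here bags containing vertex 8 are not connected in the tree, so the decomposition is invalid.

No — bags containing vertex 8 are not connected in the tree.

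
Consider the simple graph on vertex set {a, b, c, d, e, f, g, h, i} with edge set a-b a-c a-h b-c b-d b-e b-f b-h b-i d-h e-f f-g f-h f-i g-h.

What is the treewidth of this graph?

2

A width-2 tree decomposition is:
Bags: B1 = {b, f, h}  B2 = {f, g, h}  B3 = {b, f, i}  B4 = {b, d, h}  B5 = {b, e, f}  B6 = {a, b, h}  B7 = {a, b, c}
Tree: B1–B2, B1–B3, B1–B4, B3–B5, B1–B6, B6–B7
Every bag has size at most 3, so the width is 3 − 1 = 2 and tw(G) ≤ 2. Conversely, {f, g, h} is a clique of size 3, and the vertices of any clique must share a bag in every tree decomposition; so some bag has ≥ 3 vertices and tw(G) ≥ 2. The upper and lower bounds meet at 2, so that is the treewidth.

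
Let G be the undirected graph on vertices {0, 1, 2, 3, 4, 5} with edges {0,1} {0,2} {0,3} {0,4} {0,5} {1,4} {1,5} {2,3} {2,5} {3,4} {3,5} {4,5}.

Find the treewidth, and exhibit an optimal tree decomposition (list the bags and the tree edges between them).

Every bag has size at most 4, so the width is 4 − 1 = 3 and tw(G) ≤ 3. Conversely, {0, 1, 4, 5} is a clique of size 4, and the vertices of any clique must share a bag in every tree decomposition; so some bag has ≥ 4 vertices and tw(G) ≥ 3. Hence tw(G) = 3 exactly.

Treewidth 3.
Bags: B1 = {0, 1, 4, 5}  B2 = {0, 3, 4, 5}  B3 = {0, 2, 3, 5}
Tree: B1–B2, B2–B3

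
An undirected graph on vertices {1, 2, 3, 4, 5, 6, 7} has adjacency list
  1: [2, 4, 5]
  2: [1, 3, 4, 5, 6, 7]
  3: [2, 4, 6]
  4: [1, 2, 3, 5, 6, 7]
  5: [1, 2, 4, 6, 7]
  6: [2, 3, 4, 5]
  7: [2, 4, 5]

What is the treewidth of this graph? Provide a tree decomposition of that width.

The largest bag has 4 vertices, giving width 3; this decomposition certifies tw(G) ≤ 3. Conversely, {2, 3, 4, 6} is a clique of size 4, and the vertices of any clique must share a bag in every tree decomposition; so some bag has ≥ 4 vertices and tw(G) ≥ 3. Therefore the treewidth is 3.

Treewidth 3.
One such decomposition:
Bags: B1 = {1, 2, 4, 5}  B2 = {2, 4, 5, 6}  B3 = {2, 3, 4, 6}  B4 = {2, 4, 5, 7}
Tree: B1–B2, B2–B3, B2–B4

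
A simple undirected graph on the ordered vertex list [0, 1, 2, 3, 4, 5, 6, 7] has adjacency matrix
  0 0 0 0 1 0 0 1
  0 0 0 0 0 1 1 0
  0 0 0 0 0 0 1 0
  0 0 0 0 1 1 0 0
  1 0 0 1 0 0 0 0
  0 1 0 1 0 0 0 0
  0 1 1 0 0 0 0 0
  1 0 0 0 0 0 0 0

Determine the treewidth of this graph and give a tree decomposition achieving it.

Treewidth 1.
One optimal decomposition is:
Bags: B1 = {0, 7}  B2 = {0, 4}  B3 = {3, 4}  B4 = {3, 5}  B5 = {1, 5}  B6 = {1, 6}  B7 = {2, 6}
Tree: B1–B2, B2–B3, B3–B4, B4–B5, B5–B6, B6–B7

Every bag has size at most 2, so the width is 2 − 1 = 1 and tw(G) ≤ 1. G has an edge, so its treewidth is at least 1. Combining the bounds, tw(G) = 1.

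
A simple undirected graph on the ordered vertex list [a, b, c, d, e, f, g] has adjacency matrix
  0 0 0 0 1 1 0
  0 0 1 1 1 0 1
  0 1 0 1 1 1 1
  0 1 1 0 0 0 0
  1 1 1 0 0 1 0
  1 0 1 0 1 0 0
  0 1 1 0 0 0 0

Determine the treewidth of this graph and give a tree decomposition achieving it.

The largest bag has 3 vertices, giving width 2; this decomposition certifies tw(G) ≤ 2. On the other hand G contains the 3-clique {c, e, f}. A clique must lie in a single bag of any decomposition, so no decomposition can have width below 2. Hence tw(G) = 2 exactly.

Treewidth 2.
One optimal decomposition is:
Bags: B1 = {b, c, g}  B2 = {b, c, d}  B3 = {b, c, e}  B4 = {c, e, f}  B5 = {a, e, f}
Tree: B1–B2, B1–B3, B3–B4, B4–B5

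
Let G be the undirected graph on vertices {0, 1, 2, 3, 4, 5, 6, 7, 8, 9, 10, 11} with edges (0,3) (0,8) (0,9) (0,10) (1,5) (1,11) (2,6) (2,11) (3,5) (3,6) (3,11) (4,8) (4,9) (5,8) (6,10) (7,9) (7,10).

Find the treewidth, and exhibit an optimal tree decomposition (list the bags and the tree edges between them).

Treewidth 3.
One optimal decomposition is:
Bags: B1 = {4, 7, 8, 9}  B2 = {0, 7, 8, 9}  B3 = {0, 7, 8, 10}  B4 = {0, 5, 8, 10}  B5 = {0, 3, 5, 10}  B6 = {3, 5, 6, 10}  B7 = {1, 3, 5, 6}  B8 = {1, 3, 6, 11}  B9 = {1, 2, 6, 11}
Tree: B1–B2, B2–B3, B3–B4, B4–B5, B5–B6, B6–B7, B7–B8, B8–B9

Every bag has size at most 4, so the width is 4 − 1 = 3 and tw(G) ≤ 3. For the lower bound: the 4 vertex sets {4,7,9}, {8}, {0}, {3,5,6,10} are disjoint, each induces a connected subgraph, and every pair is joined by at least one edge of G. Contracting each set to a single vertex therefore yields K_{4} as a minor, and since treewidth is minor-monotone, tw(G) ≥ tw(K_{4}) = 3. The upper and lower bounds meet at 3, so that is the treewidth.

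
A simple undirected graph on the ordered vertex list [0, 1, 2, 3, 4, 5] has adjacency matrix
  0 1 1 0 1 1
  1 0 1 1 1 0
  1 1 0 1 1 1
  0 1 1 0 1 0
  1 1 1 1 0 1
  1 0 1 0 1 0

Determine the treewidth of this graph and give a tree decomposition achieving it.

Every bag has size at most 4, so the width is 4 − 1 = 3 and tw(G) ≤ 3. Conversely, {0, 1, 2, 4} is a clique of size 4, and the vertices of any clique must share a bag in every tree decomposition; so some bag has ≥ 4 vertices and tw(G) ≥ 3. Combining the bounds, tw(G) = 3.

Treewidth 3.
One optimal decomposition is:
Bags: B1 = {0, 1, 2, 4}  B2 = {0, 2, 4, 5}  B3 = {1, 2, 3, 4}
Tree: B1–B2, B1–B3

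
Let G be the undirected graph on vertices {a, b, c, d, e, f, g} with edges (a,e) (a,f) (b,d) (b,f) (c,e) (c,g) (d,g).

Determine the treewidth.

2

A width-2 tree decomposition is:
Bags: B1 = {b, d, g}  B2 = {b, c, g}  B3 = {b, c, e}  B4 = {a, b, e}  B5 = {a, b, f}
Tree: B1–B2, B2–B3, B3–B4, B4–B5
Every bag has size at most 3, so the width is 3 − 1 = 2 and tw(G) ≤ 2. For the lower bound, G contains the cycle b–d–g–c–e–a–f–b, so G is not a forest; only forests have treewidth ≤ 1, hence tw(G) ≥ 2. Combining the bounds, tw(G) = 2.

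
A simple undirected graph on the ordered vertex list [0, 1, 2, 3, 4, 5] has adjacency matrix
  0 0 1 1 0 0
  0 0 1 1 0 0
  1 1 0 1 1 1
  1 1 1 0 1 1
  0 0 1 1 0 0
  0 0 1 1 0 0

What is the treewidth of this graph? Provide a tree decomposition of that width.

Treewidth 2.
One such decomposition:
Bags: B1 = {1, 2, 3}  B2 = {0, 2, 3}  B3 = {2, 3, 5}  B4 = {2, 3, 4}
Tree: B1–B2, B1–B3, B1–B4

Every bag has size at most 3, so the width is 3 − 1 = 2 and tw(G) ≤ 2. On the other hand G contains the 3-clique {0, 2, 3}. A clique must lie in a single bag of any decomposition, so no decomposition can have width below 2. The upper and lower bounds meet at 2, so that is the treewidth.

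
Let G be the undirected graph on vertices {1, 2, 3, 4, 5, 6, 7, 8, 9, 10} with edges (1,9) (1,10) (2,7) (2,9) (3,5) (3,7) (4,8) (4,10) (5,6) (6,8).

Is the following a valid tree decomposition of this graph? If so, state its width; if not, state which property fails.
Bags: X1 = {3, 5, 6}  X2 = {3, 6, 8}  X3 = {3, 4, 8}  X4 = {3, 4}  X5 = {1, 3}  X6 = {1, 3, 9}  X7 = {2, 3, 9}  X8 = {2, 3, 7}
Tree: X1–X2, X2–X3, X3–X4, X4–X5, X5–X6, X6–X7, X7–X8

No — vertex 10 appears in no bag.

A tree decomposition must satisfy three properties: every vertex lies in some bag; for every edge, both endpoints lie together in some bag; and for every vertex, the bags containing it form a connected subtree. Here vertex 10 appears in no bag, so the decomposition is invalid.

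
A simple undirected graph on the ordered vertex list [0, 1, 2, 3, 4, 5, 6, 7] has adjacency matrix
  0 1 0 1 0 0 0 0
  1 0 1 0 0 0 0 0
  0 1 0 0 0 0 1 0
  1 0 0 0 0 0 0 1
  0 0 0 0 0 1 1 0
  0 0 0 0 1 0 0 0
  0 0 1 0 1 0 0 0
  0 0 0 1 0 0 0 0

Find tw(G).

A width-1 tree decomposition is:
Bags: B1 = {3, 7}  B2 = {0, 3}  B3 = {0, 1}  B4 = {1, 2}  B5 = {2, 6}  B6 = {4, 6}  B7 = {4, 5}
Tree: B1–B2, B2–B3, B3–B4, B4–B5, B5–B6, B6–B7
Each bag holds 2 vertices, so the decomposition has width 1, which upper-bounds the treewidth. G has an edge, so its treewidth is at least 1. Combining the bounds, tw(G) = 1.

1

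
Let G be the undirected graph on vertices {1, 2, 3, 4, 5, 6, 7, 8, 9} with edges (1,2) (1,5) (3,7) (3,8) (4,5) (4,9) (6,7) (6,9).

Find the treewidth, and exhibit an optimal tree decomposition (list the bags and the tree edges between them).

Treewidth 1.
One optimal decomposition is:
Bags: B1 = {1, 2}  B2 = {1, 5}  B3 = {4, 5}  B4 = {4, 9}  B5 = {6, 9}  B6 = {6, 7}  B7 = {3, 7}  B8 = {3, 8}
Tree: B1–B2, B2–B3, B3–B4, B4–B5, B5–B6, B6–B7, B7–B8

Every bag has size at most 2, so the width is 2 − 1 = 1 and tw(G) ≤ 1. Any graph with an edge has treewidth ≥ 1, and G has the edge 2–1. Combining the bounds, tw(G) = 1.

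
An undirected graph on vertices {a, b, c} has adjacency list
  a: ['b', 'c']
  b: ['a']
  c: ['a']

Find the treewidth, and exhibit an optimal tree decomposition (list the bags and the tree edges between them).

Each bag holds 2 vertices, so the decomposition has width 1, which upper-bounds the treewidth. Any graph with an edge has treewidth ≥ 1, and G has the edge c–a. Hence tw(G) = 1 exactly.

Treewidth 1.
One such decomposition:
Bags: B1 = {a, c}  B2 = {a, b}
Tree: B1–B2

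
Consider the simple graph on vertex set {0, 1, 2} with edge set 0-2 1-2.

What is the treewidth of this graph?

1

A width-1 tree decomposition is:
Bags: B1 = {0, 2}  B2 = {1, 2}
Tree: B1–B2
Each bag holds 2 vertices, so the decomposition has width 1, which upper-bounds the treewidth. G has an edge, so its treewidth is at least 1. Therefore the treewidth is 1.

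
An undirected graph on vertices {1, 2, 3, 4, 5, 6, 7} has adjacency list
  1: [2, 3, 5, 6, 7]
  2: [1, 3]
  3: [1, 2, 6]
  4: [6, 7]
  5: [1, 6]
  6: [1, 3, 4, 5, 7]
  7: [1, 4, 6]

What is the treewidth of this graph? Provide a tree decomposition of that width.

The largest bag has 3 vertices, giving width 2; this decomposition certifies tw(G) ≤ 2. For the lower bound, the 3 vertices {1, 2, 3} are pairwise adjacent, and any tree decomposition puts a clique entirely inside one bag — forcing width ≥ 2. Therefore the treewidth is 2.

Treewidth 2.
Bags: B1 = {1, 5, 6}  B2 = {1, 6, 7}  B3 = {4, 6, 7}  B4 = {1, 3, 6}  B5 = {1, 2, 3}
Tree: B1–B2, B2–B3, B1–B4, B4–B5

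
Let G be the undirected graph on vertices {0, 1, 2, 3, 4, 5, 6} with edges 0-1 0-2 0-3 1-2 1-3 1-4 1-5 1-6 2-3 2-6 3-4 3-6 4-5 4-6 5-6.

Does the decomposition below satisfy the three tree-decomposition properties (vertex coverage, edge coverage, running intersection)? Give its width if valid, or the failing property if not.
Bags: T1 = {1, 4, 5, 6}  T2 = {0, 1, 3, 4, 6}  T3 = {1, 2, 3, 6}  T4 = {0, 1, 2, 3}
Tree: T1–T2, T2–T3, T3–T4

No — bags containing vertex 0 are not connected in the tree.

A tree decomposition must satisfy three properties: every vertex lies in some bag; for every edge, both endpoints lie together in some bag; and for every vertex, the bags containing it form a connected subtree. Here bags containing vertex 0 are not connected in the tree, so the decomposition is invalid.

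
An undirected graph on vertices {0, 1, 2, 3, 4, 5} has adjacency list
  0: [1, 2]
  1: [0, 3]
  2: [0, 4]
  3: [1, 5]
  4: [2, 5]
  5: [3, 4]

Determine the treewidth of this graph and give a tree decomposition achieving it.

Treewidth 2.
Bags: B1 = {3, 4, 5}  B2 = {2, 3, 4}  B3 = {0, 2, 3}  B4 = {0, 1, 3}
Tree: B1–B2, B2–B3, B3–B4

Every bag has size at most 3, so the width is 3 − 1 = 2 and tw(G) ≤ 2. The edges 3–5–4–2–0–1–3 form a cycle, so G is not a tree and its treewidth is at least 2. Therefore the treewidth is 2.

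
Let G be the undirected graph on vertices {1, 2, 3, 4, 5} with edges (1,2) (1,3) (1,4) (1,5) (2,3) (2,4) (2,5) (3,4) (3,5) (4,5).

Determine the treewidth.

4

A width-4 tree decomposition is:
Bags: B1 = {1, 2, 3, 4, 5}
Tree: (single bag)
With just one bag of size 5, the width is 5 − 1 = 4, so tw(G) ≤ 4. Conversely, {1, 2, 3, 4, 5} is a clique of size 5, and the vertices of any clique must share a bag in every tree decomposition; so some bag has ≥ 5 vertices and tw(G) ≥ 4. The upper and lower bounds meet at 4, so that is the treewidth.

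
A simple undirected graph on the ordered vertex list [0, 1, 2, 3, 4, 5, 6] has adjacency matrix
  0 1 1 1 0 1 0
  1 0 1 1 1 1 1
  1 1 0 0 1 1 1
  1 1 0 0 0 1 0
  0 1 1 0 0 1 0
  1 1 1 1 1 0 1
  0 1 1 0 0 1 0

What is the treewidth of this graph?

A width-3 tree decomposition is:
Bags: B1 = {0, 1, 2, 5}  B2 = {1, 2, 4, 5}  B3 = {1, 2, 5, 6}  B4 = {0, 1, 3, 5}
Tree: B1–B2, B2–B3, B1–B4
The largest bag has 4 vertices, giving width 3; this decomposition certifies tw(G) ≤ 3. For the lower bound, the 4 vertices {0, 1, 2, 5} are pairwise adjacent, and any tree decomposition puts a clique entirely inside one bag — forcing width ≥ 3. Therefore the treewidth is 3.

3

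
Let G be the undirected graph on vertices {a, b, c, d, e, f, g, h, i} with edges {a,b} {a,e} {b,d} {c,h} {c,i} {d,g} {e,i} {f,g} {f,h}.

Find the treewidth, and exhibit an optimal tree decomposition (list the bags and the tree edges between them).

Every bag has size at most 3, so the width is 3 − 1 = 2 and tw(G) ≤ 2. The edges c–i–e–a–b–d–g–f–h–c form a cycle, so G is not a tree and its treewidth is at least 2. Combining the bounds, tw(G) = 2.

Treewidth 2.
One such decomposition:
Bags: B1 = {c, e, i}  B2 = {a, c, e}  B3 = {a, b, c}  B4 = {b, c, d}  B5 = {c, d, g}  B6 = {c, f, g}  B7 = {c, f, h}
Tree: B1–B2, B2–B3, B3–B4, B4–B5, B5–B6, B6–B7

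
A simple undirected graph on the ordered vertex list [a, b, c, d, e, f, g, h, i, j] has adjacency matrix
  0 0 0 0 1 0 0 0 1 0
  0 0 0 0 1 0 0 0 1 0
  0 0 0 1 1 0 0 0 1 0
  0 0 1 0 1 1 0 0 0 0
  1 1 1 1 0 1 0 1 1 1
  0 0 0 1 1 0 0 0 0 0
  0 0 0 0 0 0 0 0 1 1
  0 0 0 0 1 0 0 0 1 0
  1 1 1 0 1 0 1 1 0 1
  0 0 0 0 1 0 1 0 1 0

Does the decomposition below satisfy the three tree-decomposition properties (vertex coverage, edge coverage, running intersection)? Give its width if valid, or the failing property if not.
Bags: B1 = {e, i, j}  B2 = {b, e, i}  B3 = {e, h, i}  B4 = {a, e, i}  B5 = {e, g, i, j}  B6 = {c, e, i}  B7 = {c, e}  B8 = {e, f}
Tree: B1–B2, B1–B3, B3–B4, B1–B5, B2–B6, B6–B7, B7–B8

A tree decomposition must satisfy three properties: every vertex lies in some bag; for every edge, both endpoints lie together in some bag; and for every vertex, the bags containing it form a connected subtree. Here vertex d appears in no bag, so the decomposition is invalid.

No — vertex d appears in no bag.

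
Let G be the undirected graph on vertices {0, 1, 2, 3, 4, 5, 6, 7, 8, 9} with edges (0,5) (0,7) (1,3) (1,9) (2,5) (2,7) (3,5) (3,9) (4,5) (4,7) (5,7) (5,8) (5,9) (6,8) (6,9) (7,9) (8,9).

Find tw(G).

A width-2 tree decomposition is:
Bags: B1 = {5, 7, 9}  B2 = {3, 5, 9}  B3 = {4, 5, 7}  B4 = {0, 5, 7}  B5 = {5, 8, 9}  B6 = {1, 3, 9}  B7 = {2, 5, 7}  B8 = {6, 8, 9}
Tree: B1–B2, B1–B3, B3–B4, B1–B5, B2–B6, B1–B7, B5–B8
Each bag holds 3 vertices, so the decomposition has width 2, which upper-bounds the treewidth. Conversely, {1, 3, 9} is a clique of size 3, and the vertices of any clique must share a bag in every tree decomposition; so some bag has ≥ 3 vertices and tw(G) ≥ 2. The upper and lower bounds meet at 2, so that is the treewidth.

2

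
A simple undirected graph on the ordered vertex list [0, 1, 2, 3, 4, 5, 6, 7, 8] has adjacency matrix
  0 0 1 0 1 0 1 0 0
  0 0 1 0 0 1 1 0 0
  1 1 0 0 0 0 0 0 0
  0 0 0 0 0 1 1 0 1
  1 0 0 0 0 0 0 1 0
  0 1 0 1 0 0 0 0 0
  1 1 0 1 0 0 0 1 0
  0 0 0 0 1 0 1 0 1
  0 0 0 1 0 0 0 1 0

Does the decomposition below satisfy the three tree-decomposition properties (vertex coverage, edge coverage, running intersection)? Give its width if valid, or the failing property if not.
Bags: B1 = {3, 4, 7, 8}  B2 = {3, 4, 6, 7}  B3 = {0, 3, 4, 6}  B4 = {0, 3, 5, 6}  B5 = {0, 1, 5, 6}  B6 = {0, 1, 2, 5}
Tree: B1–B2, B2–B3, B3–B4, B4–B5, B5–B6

Yes; width 3.

Vertex coverage: the bags together contain {0, 1, 2, 3, 4, 5, 6, 7, 8}, the full vertex set. Edge coverage: each edge of G has both endpoints in at least one bag. Running intersection: for every vertex, the bags containing it form a connected subtree. All three properties hold, so this is a valid tree decomposition of width max|bag| − 1 = 3, and hence tw(G) ≤ 3.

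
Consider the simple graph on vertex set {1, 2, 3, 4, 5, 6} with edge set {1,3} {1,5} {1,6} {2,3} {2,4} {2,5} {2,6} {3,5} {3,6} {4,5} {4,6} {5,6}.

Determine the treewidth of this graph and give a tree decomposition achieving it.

The largest bag has 4 vertices, giving width 3; this decomposition certifies tw(G) ≤ 3. For the lower bound, the 4 vertices {1, 3, 5, 6} are pairwise adjacent, and any tree decomposition puts a clique entirely inside one bag — forcing width ≥ 3. Therefore the treewidth is 3.

Treewidth 3.
Bags: B1 = {2, 3, 5, 6}  B2 = {1, 3, 5, 6}  B3 = {2, 4, 5, 6}
Tree: B1–B2, B1–B3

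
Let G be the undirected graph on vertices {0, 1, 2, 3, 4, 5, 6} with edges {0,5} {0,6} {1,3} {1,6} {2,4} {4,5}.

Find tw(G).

1

A width-1 tree decomposition is:
Bags: B1 = {1, 3}  B2 = {1, 6}  B3 = {0, 6}  B4 = {0, 5}  B5 = {4, 5}  B6 = {2, 4}
Tree: B1–B2, B2–B3, B3–B4, B4–B5, B5–B6
Every bag has size at most 2, so the width is 2 − 1 = 1 and tw(G) ≤ 1. Since G has at least one edge (e.g. 3–1), it is not an edgeless graph, so tw(G) ≥ 1. The upper and lower bounds meet at 1, so that is the treewidth.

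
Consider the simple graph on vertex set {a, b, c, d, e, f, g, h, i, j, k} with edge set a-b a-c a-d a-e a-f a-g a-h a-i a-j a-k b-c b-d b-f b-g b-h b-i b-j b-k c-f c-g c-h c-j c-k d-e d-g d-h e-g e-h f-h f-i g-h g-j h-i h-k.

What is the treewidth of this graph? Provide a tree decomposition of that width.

Treewidth 4.
Bags: B1 = {a, b, c, g, h}  B2 = {a, b, d, g, h}  B3 = {a, d, e, g, h}  B4 = {a, b, c, h, k}  B5 = {a, b, c, g, j}  B6 = {a, b, c, f, h}  B7 = {a, b, f, h, i}
Tree: B1–B2, B2–B3, B1–B4, B1–B5, B4–B6, B6–B7

Each bag holds 5 vertices, so the decomposition has width 4, which upper-bounds the treewidth. Conversely, {a, b, c, g, j} is a clique of size 5, and the vertices of any clique must share a bag in every tree decomposition; so some bag has ≥ 5 vertices and tw(G) ≥ 4. Combining the bounds, tw(G) = 4.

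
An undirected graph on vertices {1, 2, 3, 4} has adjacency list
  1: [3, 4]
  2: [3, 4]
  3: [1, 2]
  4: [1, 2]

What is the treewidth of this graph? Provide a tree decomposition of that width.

Every bag has size at most 3, so the width is 3 − 1 = 2 and tw(G) ≤ 2. The edges 2–4–1–3–2 form a cycle, so G is not a tree and its treewidth is at least 2. Therefore the treewidth is 2.

Treewidth 2.
One optimal decomposition is:
Bags: B1 = {1, 2, 4}  B2 = {1, 2, 3}
Tree: B1–B2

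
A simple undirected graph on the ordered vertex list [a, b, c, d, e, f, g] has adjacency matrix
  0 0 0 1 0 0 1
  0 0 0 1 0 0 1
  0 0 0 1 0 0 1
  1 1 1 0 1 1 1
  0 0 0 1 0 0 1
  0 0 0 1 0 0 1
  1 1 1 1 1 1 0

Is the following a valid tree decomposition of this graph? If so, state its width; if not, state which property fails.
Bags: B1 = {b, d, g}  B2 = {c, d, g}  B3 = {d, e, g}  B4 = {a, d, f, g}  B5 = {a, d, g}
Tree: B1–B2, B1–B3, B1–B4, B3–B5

No — bags containing vertex a are not connected in the tree.

A tree decomposition must satisfy three properties: every vertex lies in some bag; for every edge, both endpoints lie together in some bag; and for every vertex, the bags containing it form a connected subtree. Here bags containing vertex a are not connected in the tree, so the decomposition is invalid.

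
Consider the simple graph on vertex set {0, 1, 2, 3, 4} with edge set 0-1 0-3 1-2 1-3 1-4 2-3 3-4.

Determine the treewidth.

2

A width-2 tree decomposition is:
Bags: B1 = {1, 2, 3}  B2 = {0, 1, 3}  B3 = {1, 3, 4}
Tree: B1–B2, B2–B3
The largest bag has 3 vertices, giving width 2; this decomposition certifies tw(G) ≤ 2. For the lower bound, the 3 vertices {0, 1, 3} are pairwise adjacent, and any tree decomposition puts a clique entirely inside one bag — forcing width ≥ 2. Therefore the treewidth is 2.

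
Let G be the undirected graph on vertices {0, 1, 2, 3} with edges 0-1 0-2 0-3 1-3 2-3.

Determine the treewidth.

2

A width-2 tree decomposition is:
Bags: B1 = {0, 2, 3}  B2 = {0, 1, 3}
Tree: B1–B2
Every bag has size at most 3, so the width is 3 − 1 = 2 and tw(G) ≤ 2. For the lower bound, the 3 vertices {0, 1, 3} are pairwise adjacent, and any tree decomposition puts a clique entirely inside one bag — forcing width ≥ 2. The upper and lower bounds meet at 2, so that is the treewidth.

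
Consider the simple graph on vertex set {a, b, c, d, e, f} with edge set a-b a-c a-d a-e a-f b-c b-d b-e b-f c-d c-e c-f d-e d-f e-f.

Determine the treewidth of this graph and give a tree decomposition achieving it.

A single bag containing all 6 vertices is trivially a valid decomposition of width 5. For the lower bound, the 6 vertices {a, b, c, d, e, f} are pairwise adjacent, and any tree decomposition puts a clique entirely inside one bag — forcing width ≥ 5. Hence tw(G) = 5 exactly.

Treewidth 5.
Bags: B1 = {a, b, c, d, e, f}
Tree: (single bag)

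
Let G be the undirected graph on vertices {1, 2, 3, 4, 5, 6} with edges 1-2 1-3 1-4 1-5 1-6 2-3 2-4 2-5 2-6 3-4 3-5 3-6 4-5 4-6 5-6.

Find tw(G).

5

A width-5 tree decomposition is:
Bags: B1 = {1, 2, 3, 4, 5, 6}
Tree: (single bag)
A single bag containing all 6 vertices is trivially a valid decomposition of width 5. For the lower bound, the 6 vertices {1, 2, 3, 4, 5, 6} are pairwise adjacent, and any tree decomposition puts a clique entirely inside one bag — forcing width ≥ 5. Therefore the treewidth is 5.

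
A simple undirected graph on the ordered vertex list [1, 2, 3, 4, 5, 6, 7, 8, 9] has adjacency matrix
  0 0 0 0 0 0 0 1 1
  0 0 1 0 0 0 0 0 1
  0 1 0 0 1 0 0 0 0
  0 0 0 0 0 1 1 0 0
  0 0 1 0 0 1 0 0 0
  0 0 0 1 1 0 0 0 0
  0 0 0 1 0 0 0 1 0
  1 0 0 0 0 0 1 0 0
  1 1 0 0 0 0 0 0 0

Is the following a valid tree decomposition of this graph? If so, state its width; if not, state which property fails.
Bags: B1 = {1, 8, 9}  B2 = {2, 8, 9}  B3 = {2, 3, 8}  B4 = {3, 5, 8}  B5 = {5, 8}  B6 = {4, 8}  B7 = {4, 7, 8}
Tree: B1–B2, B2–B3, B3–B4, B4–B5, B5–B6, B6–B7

No — vertex 6 appears in no bag.

A tree decomposition must satisfy three properties: every vertex lies in some bag; for every edge, both endpoints lie together in some bag; and for every vertex, the bags containing it form a connected subtree. Here vertex 6 appears in no bag, so the decomposition is invalid.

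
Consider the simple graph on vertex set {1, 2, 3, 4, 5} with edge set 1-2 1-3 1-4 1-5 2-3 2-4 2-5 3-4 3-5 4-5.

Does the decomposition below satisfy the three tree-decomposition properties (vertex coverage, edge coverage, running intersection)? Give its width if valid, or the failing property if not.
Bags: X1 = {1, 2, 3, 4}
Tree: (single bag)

No — vertex 5 appears in no bag.

A tree decomposition must satisfy three properties: every vertex lies in some bag; for every edge, both endpoints lie together in some bag; and for every vertex, the bags containing it form a connected subtree. Here vertex 5 appears in no bag, so the decomposition is invalid.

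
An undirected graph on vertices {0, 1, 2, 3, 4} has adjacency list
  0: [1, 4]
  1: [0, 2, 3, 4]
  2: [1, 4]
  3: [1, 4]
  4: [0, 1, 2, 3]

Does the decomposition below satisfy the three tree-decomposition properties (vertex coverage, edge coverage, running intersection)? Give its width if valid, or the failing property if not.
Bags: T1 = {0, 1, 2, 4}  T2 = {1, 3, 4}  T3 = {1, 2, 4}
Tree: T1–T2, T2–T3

A tree decomposition must satisfy three properties: every vertex lies in some bag; for every edge, both endpoints lie together in some bag; and for every vertex, the bags containing it form a connected subtree. Here bags containing vertex 2 are not connected in the tree, so the decomposition is invalid.

No — bags containing vertex 2 are not connected in the tree.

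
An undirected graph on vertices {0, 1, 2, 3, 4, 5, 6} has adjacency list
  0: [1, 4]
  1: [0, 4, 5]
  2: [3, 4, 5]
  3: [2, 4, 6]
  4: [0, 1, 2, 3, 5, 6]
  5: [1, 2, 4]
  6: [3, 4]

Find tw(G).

2

A width-2 tree decomposition is:
Bags: B1 = {2, 4, 5}  B2 = {2, 3, 4}  B3 = {1, 4, 5}  B4 = {3, 4, 6}  B5 = {0, 1, 4}
Tree: B1–B2, B1–B3, B2–B4, B3–B5
Each bag holds 3 vertices, so the decomposition has width 2, which upper-bounds the treewidth. For the lower bound, the 3 vertices {0, 1, 4} are pairwise adjacent, and any tree decomposition puts a clique entirely inside one bag — forcing width ≥ 2. Hence tw(G) = 2 exactly.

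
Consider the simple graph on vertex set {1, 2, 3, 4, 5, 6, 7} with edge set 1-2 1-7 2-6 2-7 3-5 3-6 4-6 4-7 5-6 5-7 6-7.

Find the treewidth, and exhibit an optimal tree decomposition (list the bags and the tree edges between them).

The largest bag has 3 vertices, giving width 2; this decomposition certifies tw(G) ≤ 2. For the lower bound, the 3 vertices {1, 2, 7} are pairwise adjacent, and any tree decomposition puts a clique entirely inside one bag — forcing width ≥ 2. The upper and lower bounds meet at 2, so that is the treewidth.

Treewidth 2.
One such decomposition:
Bags: B1 = {4, 6, 7}  B2 = {2, 6, 7}  B3 = {5, 6, 7}  B4 = {1, 2, 7}  B5 = {3, 5, 6}
Tree: B1–B2, B1–B3, B2–B4, B3–B5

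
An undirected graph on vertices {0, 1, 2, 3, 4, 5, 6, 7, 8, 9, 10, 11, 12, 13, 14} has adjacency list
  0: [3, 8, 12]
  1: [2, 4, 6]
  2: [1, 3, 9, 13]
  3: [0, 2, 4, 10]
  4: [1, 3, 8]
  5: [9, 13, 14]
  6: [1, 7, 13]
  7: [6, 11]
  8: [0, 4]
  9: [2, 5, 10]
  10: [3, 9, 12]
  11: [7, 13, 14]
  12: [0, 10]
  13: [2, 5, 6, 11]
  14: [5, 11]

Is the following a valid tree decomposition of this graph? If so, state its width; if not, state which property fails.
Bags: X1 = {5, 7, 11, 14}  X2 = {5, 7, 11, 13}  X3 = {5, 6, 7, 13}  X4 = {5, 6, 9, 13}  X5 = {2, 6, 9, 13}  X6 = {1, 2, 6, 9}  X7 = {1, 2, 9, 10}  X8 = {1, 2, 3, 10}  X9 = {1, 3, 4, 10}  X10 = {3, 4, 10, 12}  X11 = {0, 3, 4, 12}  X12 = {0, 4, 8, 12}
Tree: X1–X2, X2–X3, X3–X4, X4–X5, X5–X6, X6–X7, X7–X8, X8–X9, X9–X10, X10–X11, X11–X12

Yes; width 3.

Every vertex of G appears in some bag (union = {0, 1, 2, 3, 4, 5, 6, 7, 8, 9, 10, 11, 12, 13, 14}); every edge is covered by a bag; and for each vertex v the set of bags containing v is connected in the bag tree. The decomposition is therefore valid. The largest bag has 4 vertices, so the width is 3.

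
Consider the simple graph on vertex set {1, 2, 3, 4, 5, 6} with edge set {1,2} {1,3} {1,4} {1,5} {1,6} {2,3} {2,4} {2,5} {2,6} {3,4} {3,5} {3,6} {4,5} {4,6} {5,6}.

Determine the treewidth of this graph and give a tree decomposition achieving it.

Treewidth 5.
One optimal decomposition is:
Bags: B1 = {1, 2, 3, 4, 5, 6}
Tree: (single bag)

With just one bag of size 6, the width is 6 − 1 = 5, so tw(G) ≤ 5. For the lower bound, the 6 vertices {1, 2, 3, 4, 5, 6} are pairwise adjacent, and any tree decomposition puts a clique entirely inside one bag — forcing width ≥ 5. Combining the bounds, tw(G) = 5.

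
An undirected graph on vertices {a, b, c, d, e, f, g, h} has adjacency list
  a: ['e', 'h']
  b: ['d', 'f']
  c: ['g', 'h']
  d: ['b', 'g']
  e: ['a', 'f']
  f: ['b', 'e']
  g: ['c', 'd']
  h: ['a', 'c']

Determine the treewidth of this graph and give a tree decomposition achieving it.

The largest bag has 3 vertices, giving width 2; this decomposition certifies tw(G) ≤ 2. Since b–d–g–c–h–a–e–f–b is a cycle in G, G is not acyclic. Forests are exactly the graphs of treewidth ≤ 1, so tw(G) ≥ 2. Therefore the treewidth is 2.

Treewidth 2.
One such decomposition:
Bags: B1 = {b, d, g}  B2 = {b, c, g}  B3 = {b, c, h}  B4 = {a, b, h}  B5 = {a, b, e}  B6 = {b, e, f}
Tree: B1–B2, B2–B3, B3–B4, B4–B5, B5–B6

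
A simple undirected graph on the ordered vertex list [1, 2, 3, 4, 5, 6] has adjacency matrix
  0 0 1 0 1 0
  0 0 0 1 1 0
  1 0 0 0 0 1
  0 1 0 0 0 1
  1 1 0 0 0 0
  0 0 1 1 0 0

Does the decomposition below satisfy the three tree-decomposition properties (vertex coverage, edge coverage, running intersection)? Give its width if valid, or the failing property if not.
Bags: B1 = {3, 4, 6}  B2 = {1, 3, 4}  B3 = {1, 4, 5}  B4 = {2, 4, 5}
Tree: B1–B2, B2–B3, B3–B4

Yes; width 2.

Every vertex of G appears in some bag (union = {1, 2, 3, 4, 5, 6}); every edge is covered by a bag; and for each vertex v the set of bags containing v is connected in the bag tree. The decomposition is therefore valid. The largest bag has 3 vertices, so the width is 2.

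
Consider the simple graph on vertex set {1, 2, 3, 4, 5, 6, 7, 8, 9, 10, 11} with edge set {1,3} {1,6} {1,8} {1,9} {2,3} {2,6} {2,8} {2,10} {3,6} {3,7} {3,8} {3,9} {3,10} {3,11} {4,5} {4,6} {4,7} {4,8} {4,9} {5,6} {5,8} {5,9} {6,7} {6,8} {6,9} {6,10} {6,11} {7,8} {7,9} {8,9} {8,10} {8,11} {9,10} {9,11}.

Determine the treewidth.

A width-4 tree decomposition is:
Bags: B1 = {3, 6, 8, 9, 11}  B2 = {3, 6, 7, 8, 9}  B3 = {1, 3, 6, 8, 9}  B4 = {4, 6, 7, 8, 9}  B5 = {4, 5, 6, 8, 9}  B6 = {3, 6, 8, 9, 10}  B7 = {2, 3, 6, 8, 10}
Tree: B1–B2, B2–B3, B2–B4, B4–B5, B2–B6, B6–B7
The largest bag has 5 vertices, giving width 4; this decomposition certifies tw(G) ≤ 4. On the other hand G contains the 5-clique {1, 3, 6, 8, 9}. A clique must lie in a single bag of any decomposition, so no decomposition can have width below 4. Therefore the treewidth is 4.

4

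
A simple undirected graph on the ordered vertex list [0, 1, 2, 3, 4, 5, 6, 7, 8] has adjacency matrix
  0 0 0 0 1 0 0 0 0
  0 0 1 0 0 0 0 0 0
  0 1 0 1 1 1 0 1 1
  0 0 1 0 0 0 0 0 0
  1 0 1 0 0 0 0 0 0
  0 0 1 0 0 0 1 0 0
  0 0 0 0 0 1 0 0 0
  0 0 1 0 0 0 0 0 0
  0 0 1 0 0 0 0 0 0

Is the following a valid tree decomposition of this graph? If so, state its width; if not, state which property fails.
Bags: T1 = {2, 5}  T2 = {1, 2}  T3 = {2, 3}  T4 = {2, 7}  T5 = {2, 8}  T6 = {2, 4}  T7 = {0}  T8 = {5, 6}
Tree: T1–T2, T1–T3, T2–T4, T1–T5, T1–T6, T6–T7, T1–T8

No — edge (4,0) lies in no bag.

A tree decomposition must satisfy three properties: every vertex lies in some bag; for every edge, both endpoints lie together in some bag; and for every vertex, the bags containing it form a connected subtree. Here edge (4,0) lies in no bag, so the decomposition is invalid.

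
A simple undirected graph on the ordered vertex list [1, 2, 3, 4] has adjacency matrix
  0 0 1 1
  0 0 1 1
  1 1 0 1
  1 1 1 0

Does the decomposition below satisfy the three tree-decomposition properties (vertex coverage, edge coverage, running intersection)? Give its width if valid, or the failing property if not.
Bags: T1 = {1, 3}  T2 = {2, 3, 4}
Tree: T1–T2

No — edge (4,1) lies in no bag.

A tree decomposition must satisfy three properties: every vertex lies in some bag; for every edge, both endpoints lie together in some bag; and for every vertex, the bags containing it form a connected subtree. Here edge (4,1) lies in no bag, so the decomposition is invalid.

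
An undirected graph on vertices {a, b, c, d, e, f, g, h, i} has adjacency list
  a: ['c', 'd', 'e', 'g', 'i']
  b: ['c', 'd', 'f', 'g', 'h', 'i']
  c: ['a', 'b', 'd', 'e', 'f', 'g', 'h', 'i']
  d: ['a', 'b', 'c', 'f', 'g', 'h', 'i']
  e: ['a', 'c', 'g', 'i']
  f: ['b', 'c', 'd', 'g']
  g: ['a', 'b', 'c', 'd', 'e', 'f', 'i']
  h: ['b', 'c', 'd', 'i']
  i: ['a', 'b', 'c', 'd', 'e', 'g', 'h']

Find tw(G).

A width-4 tree decomposition is:
Bags: B1 = {b, c, d, g, i}  B2 = {a, c, d, g, i}  B3 = {a, c, e, g, i}  B4 = {b, c, d, h, i}  B5 = {b, c, d, f, g}
Tree: B1–B2, B2–B3, B1–B4, B1–B5
Every bag has size at most 5, so the width is 5 − 1 = 4 and tw(G) ≤ 4. On the other hand G contains the 5-clique {a, c, d, g, i}. A clique must lie in a single bag of any decomposition, so no decomposition can have width below 4. Therefore the treewidth is 4.

4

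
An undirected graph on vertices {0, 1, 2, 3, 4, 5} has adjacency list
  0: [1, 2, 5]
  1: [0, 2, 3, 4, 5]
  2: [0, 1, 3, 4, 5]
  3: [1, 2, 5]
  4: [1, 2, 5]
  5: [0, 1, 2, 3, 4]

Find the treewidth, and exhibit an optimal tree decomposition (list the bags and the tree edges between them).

Treewidth 3.
One optimal decomposition is:
Bags: B1 = {1, 2, 3, 5}  B2 = {0, 1, 2, 5}  B3 = {1, 2, 4, 5}
Tree: B1–B2, B1–B3

Every bag has size at most 4, so the width is 4 − 1 = 3 and tw(G) ≤ 3. Conversely, {0, 1, 2, 5} is a clique of size 4, and the vertices of any clique must share a bag in every tree decomposition; so some bag has ≥ 4 vertices and tw(G) ≥ 3. Therefore the treewidth is 3.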